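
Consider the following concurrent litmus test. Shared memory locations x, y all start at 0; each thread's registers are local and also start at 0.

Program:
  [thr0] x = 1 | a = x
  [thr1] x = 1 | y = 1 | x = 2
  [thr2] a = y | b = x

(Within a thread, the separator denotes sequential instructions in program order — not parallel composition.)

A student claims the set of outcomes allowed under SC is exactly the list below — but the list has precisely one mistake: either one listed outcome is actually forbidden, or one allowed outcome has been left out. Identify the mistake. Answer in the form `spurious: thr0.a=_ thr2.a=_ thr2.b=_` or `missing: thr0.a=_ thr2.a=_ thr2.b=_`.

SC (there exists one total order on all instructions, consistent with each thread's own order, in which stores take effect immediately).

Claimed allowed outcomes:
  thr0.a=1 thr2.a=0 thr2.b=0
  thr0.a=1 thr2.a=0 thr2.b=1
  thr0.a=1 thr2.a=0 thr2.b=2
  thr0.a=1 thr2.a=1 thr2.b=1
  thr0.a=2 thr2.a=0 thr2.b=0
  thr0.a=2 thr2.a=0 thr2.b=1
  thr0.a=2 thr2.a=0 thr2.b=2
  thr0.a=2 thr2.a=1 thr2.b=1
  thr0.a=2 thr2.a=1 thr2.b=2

missing: thr0.a=1 thr2.a=1 thr2.b=2

outcome vector order: (thr0.a,thr2.a,thr2.b)
[SC] allowed = {1/0/0, 1/0/1, 1/0/2, 1/1/1, 1/1/2, 2/0/0, 2/0/1, 2/0/2, 2/1/1, 2/1/2}
SC∖claimed = {1/1/2}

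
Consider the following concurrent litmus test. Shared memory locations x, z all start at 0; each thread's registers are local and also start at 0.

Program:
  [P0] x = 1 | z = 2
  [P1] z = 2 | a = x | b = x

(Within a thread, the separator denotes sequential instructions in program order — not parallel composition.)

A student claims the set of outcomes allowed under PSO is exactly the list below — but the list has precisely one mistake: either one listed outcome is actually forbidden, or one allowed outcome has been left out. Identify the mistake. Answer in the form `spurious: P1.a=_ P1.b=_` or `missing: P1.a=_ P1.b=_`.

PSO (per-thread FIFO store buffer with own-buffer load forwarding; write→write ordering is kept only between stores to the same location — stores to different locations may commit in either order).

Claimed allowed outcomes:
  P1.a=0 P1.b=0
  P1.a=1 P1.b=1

missing: P1.a=0 P1.b=1

outcome vector order: (P1.a,P1.b)
PSO: 3 outcomes — {00; 01; 11}
PSO∖claimed = {01}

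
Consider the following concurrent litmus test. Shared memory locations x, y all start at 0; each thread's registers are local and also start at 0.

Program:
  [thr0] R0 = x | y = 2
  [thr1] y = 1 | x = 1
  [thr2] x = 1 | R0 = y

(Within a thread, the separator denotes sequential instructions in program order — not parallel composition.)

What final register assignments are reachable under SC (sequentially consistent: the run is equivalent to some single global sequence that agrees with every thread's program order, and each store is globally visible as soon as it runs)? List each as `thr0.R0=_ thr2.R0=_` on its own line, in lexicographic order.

thr0.R0=0 thr2.R0=0
thr0.R0=0 thr2.R0=1
thr0.R0=0 thr2.R0=2
thr0.R0=1 thr2.R0=0
thr0.R0=1 thr2.R0=1
thr0.R0=1 thr2.R0=2

outcome vector order: (thr0.R0,thr2.R0)
|SC outcomes| = 6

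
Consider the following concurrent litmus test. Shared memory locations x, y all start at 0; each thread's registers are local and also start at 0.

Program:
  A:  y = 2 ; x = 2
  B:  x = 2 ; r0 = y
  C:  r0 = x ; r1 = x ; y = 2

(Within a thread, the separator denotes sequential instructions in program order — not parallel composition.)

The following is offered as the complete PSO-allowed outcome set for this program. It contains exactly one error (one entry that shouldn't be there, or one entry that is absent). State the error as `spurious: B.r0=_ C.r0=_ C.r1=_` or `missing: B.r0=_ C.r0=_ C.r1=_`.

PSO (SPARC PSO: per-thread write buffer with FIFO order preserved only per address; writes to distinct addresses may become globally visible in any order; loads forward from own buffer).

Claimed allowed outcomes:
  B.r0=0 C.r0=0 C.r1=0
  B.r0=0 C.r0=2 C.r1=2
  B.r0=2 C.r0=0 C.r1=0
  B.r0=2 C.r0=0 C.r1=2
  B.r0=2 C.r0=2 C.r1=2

missing: B.r0=0 C.r0=0 C.r1=2

outcome vector order: (B.r0,C.r0,C.r1)
[PSO] allowed = {(0,0,0), (0,0,2), (0,2,2), (2,0,0), (2,0,2), (2,2,2)}
PSO∖claimed = {(0,0,2)}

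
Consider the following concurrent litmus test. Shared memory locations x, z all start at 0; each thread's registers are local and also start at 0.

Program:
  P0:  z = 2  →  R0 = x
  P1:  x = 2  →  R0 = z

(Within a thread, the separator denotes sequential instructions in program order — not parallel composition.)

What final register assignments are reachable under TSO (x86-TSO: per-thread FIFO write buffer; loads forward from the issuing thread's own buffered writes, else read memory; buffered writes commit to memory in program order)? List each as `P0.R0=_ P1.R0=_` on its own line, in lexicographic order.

P0.R0=0 P1.R0=0
P0.R0=0 P1.R0=2
P0.R0=2 P1.R0=0
P0.R0=2 P1.R0=2

outcome vector order: (P0.R0,P1.R0)
|TSO outcomes| = 4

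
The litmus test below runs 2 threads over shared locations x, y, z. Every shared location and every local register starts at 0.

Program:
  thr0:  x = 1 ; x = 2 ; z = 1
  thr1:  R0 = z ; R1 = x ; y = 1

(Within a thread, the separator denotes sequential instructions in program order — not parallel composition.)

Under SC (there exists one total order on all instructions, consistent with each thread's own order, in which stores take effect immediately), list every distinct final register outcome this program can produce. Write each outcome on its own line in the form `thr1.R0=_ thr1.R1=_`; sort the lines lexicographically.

thr1.R0=0 thr1.R1=0
thr1.R0=0 thr1.R1=1
thr1.R0=0 thr1.R1=2
thr1.R0=1 thr1.R1=2

outcome vector order: (thr1.R0,thr1.R1)
|SC outcomes| = 4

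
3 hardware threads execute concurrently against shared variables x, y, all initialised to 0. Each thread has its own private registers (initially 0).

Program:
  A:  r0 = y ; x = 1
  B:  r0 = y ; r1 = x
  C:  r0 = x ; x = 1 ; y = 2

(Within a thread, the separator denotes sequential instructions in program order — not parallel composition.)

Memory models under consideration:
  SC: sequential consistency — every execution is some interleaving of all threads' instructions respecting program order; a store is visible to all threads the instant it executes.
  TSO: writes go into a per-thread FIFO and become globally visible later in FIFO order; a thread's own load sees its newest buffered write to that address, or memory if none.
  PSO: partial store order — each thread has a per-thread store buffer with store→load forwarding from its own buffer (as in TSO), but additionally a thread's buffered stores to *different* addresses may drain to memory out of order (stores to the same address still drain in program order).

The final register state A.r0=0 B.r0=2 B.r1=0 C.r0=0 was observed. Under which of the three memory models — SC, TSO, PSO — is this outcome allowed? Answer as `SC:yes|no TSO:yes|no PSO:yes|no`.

outcome vector order: (A.r0,B.r0,B.r1,C.r0)
SC: 9 outcomes — {0/0/0/0, 0/0/0/1, 0/0/1/0, 0/0/1/1, 0/2/1/0, 0/2/1/1, 2/0/0/0, 2/0/1/0, 2/2/1/0}
TSO: 9 outcomes — {0/0/0/0, 0/0/0/1, 0/0/1/0, 0/0/1/1, 0/2/1/0, 0/2/1/1, 2/0/0/0, 2/0/1/0, 2/2/1/0}
PSO: 11 outcomes — {0/0/0/0, 0/0/0/1, 0/0/1/0, 0/0/1/1, 0/2/0/0, 0/2/1/0, 0/2/1/1, 2/0/0/0, 2/0/1/0, 2/2/0/0, 2/2/1/0}
target 0/2/0/0 ∈ {PSO}

SC:no TSO:no PSO:yes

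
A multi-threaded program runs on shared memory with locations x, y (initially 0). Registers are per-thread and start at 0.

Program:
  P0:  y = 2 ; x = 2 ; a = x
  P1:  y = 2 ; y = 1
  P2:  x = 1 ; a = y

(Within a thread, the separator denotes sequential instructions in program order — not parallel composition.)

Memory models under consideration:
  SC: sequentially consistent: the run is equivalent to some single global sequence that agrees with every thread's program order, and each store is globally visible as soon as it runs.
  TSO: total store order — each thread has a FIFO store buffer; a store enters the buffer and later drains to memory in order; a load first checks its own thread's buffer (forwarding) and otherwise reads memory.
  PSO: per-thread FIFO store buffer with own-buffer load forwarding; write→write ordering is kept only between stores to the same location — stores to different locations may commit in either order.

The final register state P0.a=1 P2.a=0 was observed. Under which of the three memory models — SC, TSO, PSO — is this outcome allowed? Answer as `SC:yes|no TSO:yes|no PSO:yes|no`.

SC:no TSO:yes PSO:yes

outcome vector order: (P0.a,P2.a)
under SC → 1/1 1/2 2/0 2/1 2/2
under TSO → 1/0 1/1 1/2 2/0 2/1 2/2
under PSO → 1/0 1/1 1/2 2/0 2/1 2/2
target 1/0 ∈ {TSO,PSO}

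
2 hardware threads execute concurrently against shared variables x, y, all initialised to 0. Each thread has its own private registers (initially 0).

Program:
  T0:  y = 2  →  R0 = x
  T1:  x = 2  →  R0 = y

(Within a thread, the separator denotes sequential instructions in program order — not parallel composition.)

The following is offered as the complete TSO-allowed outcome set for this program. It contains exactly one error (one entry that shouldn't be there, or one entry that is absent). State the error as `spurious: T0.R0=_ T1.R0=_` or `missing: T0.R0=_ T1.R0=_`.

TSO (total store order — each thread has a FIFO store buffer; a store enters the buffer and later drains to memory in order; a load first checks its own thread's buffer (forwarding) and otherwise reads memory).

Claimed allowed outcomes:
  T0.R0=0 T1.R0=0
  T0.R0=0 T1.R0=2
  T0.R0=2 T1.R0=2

outcome vector order: (T0.R0,T1.R0)
[TSO] allowed = {0/0; 0/2; 2/0; 2/2}
TSO∖claimed = {2/0}

missing: T0.R0=2 T1.R0=0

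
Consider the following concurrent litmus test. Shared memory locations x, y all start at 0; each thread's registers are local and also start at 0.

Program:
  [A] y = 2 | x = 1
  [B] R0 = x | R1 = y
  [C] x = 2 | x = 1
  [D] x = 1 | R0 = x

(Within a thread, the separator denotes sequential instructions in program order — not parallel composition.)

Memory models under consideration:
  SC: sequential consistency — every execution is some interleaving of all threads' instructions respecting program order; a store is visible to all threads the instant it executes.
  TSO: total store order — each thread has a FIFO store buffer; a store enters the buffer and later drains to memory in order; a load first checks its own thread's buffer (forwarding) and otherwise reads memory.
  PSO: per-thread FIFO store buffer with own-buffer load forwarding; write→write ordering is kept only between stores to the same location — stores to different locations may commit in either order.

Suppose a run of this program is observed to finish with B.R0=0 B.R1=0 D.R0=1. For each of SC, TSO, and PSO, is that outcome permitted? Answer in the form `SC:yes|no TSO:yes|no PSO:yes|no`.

outcome vector order: (B.R0,B.R1,D.R0)
under SC → 001 002 021 022 101 102 121 122 201 202 221 222
under TSO → 001 002 021 022 101 102 121 122 201 202 221 222
under PSO → 001 002 021 022 101 102 121 122 201 202 221 222
target 001 ∈ {SC,TSO,PSO}

SC:yes TSO:yes PSO:yes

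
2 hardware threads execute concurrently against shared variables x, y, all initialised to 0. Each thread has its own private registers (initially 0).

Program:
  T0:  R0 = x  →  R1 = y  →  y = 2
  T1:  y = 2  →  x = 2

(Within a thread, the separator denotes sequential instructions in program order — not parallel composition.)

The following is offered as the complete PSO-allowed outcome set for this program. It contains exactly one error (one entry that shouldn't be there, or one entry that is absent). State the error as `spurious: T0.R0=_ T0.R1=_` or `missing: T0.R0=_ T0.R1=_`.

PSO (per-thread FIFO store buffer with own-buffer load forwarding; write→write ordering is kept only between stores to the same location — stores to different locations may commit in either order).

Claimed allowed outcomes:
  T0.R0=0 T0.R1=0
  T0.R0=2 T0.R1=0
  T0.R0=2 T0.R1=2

missing: T0.R0=0 T0.R1=2

outcome vector order: (T0.R0,T0.R1)
PSO: 4 outcomes — {0/0, 0/2, 2/0, 2/2}
PSO∖claimed = {0/2}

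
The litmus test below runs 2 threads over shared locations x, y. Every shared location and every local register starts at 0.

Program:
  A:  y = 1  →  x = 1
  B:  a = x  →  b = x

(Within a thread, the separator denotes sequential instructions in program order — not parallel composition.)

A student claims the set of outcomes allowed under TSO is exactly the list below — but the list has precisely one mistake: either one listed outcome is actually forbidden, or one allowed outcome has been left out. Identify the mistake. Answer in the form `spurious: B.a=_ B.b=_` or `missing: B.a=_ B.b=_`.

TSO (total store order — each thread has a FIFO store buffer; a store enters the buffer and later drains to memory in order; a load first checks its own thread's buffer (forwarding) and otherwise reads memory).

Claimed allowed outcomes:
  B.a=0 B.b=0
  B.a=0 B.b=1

outcome vector order: (B.a,B.b)
under TSO → 00, 01, 11
TSO∖claimed = {11}

missing: B.a=1 B.b=1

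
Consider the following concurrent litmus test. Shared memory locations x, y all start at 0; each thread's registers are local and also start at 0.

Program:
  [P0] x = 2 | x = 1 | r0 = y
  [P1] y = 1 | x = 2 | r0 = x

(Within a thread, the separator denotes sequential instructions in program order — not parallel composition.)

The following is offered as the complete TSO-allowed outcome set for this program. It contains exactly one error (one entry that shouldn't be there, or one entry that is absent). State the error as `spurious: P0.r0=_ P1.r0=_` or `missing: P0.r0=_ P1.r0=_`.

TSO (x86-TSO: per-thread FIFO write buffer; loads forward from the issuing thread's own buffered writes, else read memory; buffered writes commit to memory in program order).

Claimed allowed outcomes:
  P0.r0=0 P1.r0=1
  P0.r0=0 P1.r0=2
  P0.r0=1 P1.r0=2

outcome vector order: (P0.r0,P1.r0)
[TSO] allowed = {(0,1); (0,2); (1,1); (1,2)}
TSO∖claimed = {(1,1)}

missing: P0.r0=1 P1.r0=1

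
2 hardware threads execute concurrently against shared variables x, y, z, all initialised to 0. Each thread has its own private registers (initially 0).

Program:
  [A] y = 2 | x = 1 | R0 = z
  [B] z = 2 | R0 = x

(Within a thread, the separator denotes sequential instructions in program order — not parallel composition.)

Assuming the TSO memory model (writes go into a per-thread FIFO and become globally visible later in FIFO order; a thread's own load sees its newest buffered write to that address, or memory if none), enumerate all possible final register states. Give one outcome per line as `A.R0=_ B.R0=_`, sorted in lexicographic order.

outcome vector order: (A.R0,B.R0)
|TSO outcomes| = 4

A.R0=0 B.R0=0
A.R0=0 B.R0=1
A.R0=2 B.R0=0
A.R0=2 B.R0=1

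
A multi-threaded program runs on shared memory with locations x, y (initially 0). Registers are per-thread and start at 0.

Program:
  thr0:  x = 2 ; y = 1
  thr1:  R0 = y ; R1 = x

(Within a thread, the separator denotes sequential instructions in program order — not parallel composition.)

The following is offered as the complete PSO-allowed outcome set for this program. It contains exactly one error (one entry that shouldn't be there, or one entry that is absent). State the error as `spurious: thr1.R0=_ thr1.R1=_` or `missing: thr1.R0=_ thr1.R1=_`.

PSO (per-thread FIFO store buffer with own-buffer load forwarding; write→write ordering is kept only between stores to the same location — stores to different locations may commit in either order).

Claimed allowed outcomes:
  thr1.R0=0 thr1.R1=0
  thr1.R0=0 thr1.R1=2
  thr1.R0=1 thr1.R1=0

missing: thr1.R0=1 thr1.R1=2

outcome vector order: (thr1.R0,thr1.R1)
under PSO → <0 0> <0 2> <1 0> <1 2>
PSO∖claimed = {<1 2>}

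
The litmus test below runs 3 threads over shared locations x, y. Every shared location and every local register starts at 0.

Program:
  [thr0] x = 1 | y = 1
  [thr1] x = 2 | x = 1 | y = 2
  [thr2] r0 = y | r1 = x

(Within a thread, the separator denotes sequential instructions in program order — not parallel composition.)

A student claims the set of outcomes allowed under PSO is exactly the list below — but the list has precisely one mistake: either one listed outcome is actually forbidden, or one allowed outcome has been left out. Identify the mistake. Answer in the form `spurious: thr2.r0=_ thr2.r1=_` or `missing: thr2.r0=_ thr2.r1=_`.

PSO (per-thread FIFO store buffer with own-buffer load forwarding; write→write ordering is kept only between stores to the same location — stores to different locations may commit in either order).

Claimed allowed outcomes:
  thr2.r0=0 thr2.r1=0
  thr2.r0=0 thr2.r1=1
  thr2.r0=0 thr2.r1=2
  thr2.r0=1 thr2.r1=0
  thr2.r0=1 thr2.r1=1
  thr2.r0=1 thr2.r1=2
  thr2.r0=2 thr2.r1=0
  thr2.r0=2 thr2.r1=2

outcome vector order: (thr2.r0,thr2.r1)
PSO (9): (0,0), (0,1), (0,2), (1,0), (1,1), (1,2), (2,0), (2,1), (2,2)
PSO∖claimed = {(2,1)}

missing: thr2.r0=2 thr2.r1=1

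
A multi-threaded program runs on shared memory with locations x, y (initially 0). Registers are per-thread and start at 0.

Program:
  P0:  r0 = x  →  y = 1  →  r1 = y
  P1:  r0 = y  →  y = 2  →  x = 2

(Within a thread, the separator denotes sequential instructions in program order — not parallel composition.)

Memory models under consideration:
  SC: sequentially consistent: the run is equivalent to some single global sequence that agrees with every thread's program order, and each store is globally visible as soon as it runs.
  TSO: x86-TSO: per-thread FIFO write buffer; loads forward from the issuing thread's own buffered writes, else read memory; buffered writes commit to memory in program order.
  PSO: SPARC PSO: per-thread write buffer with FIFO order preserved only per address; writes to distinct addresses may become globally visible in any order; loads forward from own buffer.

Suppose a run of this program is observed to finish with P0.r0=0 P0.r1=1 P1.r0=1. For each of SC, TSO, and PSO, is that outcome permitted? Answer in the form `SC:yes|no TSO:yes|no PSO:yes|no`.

SC:yes TSO:yes PSO:yes

outcome vector order: (P0.r0,P0.r1,P1.r0)
SC: 5 outcomes — {010 011 020 021 210}
TSO: 5 outcomes — {010 011 020 021 210}
PSO: 6 outcomes — {010 011 020 021 210 220}
target 011 ∈ {SC,TSO,PSO}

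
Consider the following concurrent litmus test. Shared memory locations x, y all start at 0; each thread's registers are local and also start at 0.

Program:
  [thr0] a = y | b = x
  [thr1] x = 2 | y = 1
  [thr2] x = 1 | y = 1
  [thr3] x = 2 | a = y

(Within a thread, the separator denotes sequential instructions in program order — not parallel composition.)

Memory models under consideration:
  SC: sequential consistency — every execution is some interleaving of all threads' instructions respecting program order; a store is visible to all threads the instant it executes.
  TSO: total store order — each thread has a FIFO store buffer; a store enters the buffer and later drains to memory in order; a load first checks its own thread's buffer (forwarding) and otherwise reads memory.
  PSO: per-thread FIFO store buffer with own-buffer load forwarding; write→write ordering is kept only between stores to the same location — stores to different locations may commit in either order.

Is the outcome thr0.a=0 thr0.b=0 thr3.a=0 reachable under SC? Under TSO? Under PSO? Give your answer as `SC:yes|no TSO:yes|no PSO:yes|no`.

SC:yes TSO:yes PSO:yes

outcome vector order: (thr0.a,thr0.b,thr3.a)
[SC] allowed = {000; 001; 010; 011; 020; 021; 110; 111; 120; 121}
[TSO] allowed = {000; 001; 010; 011; 020; 021; 110; 111; 120; 121}
[PSO] allowed = {000; 001; 010; 011; 020; 021; 100; 101; 110; 111; 120; 121}
target 000 ∈ {SC,TSO,PSO}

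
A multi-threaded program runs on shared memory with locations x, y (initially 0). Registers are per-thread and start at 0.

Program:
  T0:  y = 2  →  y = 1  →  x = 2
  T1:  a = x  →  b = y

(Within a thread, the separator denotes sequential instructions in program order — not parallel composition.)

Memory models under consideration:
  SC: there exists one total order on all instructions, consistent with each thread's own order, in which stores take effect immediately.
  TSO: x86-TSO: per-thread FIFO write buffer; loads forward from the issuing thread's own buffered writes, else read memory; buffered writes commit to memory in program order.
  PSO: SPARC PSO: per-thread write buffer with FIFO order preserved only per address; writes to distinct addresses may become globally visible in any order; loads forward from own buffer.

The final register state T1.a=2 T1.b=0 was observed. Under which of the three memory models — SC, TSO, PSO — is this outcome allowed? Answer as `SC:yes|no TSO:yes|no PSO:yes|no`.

SC:no TSO:no PSO:yes

outcome vector order: (T1.a,T1.b)
[SC] allowed = {(0,0) (0,1) (0,2) (2,1)}
[TSO] allowed = {(0,0) (0,1) (0,2) (2,1)}
[PSO] allowed = {(0,0) (0,1) (0,2) (2,0) (2,1) (2,2)}
target (2,0) ∈ {PSO}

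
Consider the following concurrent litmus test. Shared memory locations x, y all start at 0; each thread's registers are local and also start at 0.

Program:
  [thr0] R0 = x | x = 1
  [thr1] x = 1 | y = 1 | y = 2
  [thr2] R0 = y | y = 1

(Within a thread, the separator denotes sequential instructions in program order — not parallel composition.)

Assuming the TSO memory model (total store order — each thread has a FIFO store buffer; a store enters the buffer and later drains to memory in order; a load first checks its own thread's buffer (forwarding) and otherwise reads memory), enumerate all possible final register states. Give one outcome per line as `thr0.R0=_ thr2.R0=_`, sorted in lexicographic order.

thr0.R0=0 thr2.R0=0
thr0.R0=0 thr2.R0=1
thr0.R0=0 thr2.R0=2
thr0.R0=1 thr2.R0=0
thr0.R0=1 thr2.R0=1
thr0.R0=1 thr2.R0=2

outcome vector order: (thr0.R0,thr2.R0)
|TSO outcomes| = 6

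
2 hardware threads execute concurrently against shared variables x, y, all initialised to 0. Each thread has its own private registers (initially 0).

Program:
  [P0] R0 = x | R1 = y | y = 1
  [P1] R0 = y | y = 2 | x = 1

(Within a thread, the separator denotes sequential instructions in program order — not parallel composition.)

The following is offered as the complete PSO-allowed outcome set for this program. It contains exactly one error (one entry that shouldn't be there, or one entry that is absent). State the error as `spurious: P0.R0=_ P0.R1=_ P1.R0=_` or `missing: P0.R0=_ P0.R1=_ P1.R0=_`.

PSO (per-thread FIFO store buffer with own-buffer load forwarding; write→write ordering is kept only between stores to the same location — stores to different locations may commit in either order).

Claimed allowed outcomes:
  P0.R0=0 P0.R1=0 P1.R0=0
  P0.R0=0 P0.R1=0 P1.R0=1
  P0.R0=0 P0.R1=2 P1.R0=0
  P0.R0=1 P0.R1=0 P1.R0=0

missing: P0.R0=1 P0.R1=2 P1.R0=0

outcome vector order: (P0.R0,P0.R1,P1.R0)
PSO (5): (0,0,0), (0,0,1), (0,2,0), (1,0,0), (1,2,0)
PSO∖claimed = {(1,2,0)}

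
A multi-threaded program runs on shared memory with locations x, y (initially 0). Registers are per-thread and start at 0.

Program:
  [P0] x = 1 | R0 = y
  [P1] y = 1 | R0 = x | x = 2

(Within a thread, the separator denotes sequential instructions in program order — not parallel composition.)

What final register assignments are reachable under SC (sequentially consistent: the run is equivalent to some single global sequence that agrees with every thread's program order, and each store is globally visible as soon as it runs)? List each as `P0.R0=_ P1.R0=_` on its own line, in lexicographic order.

outcome vector order: (P0.R0,P1.R0)
|SC outcomes| = 3

P0.R0=0 P1.R0=1
P0.R0=1 P1.R0=0
P0.R0=1 P1.R0=1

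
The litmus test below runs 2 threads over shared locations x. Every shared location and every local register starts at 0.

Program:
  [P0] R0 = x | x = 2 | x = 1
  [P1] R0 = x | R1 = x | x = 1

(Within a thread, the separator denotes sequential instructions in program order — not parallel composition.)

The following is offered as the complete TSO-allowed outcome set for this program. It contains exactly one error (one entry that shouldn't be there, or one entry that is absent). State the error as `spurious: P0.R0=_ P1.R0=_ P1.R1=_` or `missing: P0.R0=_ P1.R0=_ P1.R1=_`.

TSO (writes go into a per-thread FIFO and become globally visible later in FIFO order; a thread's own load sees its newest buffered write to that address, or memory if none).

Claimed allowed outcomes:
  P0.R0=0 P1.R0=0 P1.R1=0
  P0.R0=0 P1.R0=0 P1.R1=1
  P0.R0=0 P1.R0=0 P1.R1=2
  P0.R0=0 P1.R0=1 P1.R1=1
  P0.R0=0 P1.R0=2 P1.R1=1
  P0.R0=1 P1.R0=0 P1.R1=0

outcome vector order: (P0.R0,P1.R0,P1.R1)
TSO (7): 0/0/0; 0/0/1; 0/0/2; 0/1/1; 0/2/1; 0/2/2; 1/0/0
TSO∖claimed = {0/2/2}

missing: P0.R0=0 P1.R0=2 P1.R1=2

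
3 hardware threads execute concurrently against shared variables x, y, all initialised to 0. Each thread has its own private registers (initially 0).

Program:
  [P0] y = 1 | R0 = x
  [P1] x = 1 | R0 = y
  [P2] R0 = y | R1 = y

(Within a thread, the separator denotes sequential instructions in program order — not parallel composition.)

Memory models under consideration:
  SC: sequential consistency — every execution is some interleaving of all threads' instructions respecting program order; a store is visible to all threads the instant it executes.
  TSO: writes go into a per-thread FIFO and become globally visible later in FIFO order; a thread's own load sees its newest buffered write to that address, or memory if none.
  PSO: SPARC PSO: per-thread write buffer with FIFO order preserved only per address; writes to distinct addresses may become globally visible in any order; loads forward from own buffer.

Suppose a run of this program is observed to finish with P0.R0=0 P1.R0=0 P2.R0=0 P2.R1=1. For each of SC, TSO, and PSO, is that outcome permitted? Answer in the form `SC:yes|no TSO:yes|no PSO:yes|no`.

outcome vector order: (P0.R0,P1.R0,P2.R0,P2.R1)
SC (9): (0,1,0,0), (0,1,0,1), (0,1,1,1), (1,0,0,0), (1,0,0,1), (1,0,1,1), (1,1,0,0), (1,1,0,1), (1,1,1,1)
TSO (12): (0,0,0,0), (0,0,0,1), (0,0,1,1), (0,1,0,0), (0,1,0,1), (0,1,1,1), (1,0,0,0), (1,0,0,1), (1,0,1,1), (1,1,0,0), (1,1,0,1), (1,1,1,1)
PSO (12): (0,0,0,0), (0,0,0,1), (0,0,1,1), (0,1,0,0), (0,1,0,1), (0,1,1,1), (1,0,0,0), (1,0,0,1), (1,0,1,1), (1,1,0,0), (1,1,0,1), (1,1,1,1)
target (0,0,0,1) ∈ {TSO,PSO}

SC:no TSO:yes PSO:yes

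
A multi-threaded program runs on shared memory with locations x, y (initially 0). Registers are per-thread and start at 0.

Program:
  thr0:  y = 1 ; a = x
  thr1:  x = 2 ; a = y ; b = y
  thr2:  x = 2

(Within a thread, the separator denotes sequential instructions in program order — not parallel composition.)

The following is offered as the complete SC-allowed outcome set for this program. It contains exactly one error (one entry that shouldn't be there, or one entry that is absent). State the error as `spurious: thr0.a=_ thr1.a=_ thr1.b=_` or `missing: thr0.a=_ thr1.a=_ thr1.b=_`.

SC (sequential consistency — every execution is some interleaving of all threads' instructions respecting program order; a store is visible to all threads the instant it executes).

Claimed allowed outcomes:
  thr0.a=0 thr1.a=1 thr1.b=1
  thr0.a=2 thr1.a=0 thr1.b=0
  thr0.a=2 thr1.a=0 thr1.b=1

outcome vector order: (thr0.a,thr1.a,thr1.b)
SC: 4 outcomes — {(0,1,1) (2,0,0) (2,0,1) (2,1,1)}
SC∖claimed = {(2,1,1)}

missing: thr0.a=2 thr1.a=1 thr1.b=1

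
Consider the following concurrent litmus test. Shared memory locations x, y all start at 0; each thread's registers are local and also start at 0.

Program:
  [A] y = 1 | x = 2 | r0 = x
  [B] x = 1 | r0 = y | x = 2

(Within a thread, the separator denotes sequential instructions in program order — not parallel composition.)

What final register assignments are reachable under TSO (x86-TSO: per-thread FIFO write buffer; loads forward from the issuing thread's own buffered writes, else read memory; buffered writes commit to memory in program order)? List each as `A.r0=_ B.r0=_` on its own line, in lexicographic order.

A.r0=1 B.r0=0
A.r0=1 B.r0=1
A.r0=2 B.r0=0
A.r0=2 B.r0=1

outcome vector order: (A.r0,B.r0)
|TSO outcomes| = 4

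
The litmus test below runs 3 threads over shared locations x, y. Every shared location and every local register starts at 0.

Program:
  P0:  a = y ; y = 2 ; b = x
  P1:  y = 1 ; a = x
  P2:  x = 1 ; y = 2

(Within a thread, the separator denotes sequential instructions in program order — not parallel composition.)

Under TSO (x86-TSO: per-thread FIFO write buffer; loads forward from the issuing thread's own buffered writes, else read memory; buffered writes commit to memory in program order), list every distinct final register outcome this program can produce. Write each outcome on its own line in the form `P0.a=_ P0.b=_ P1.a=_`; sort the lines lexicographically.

P0.a=0 P0.b=0 P1.a=0
P0.a=0 P0.b=0 P1.a=1
P0.a=0 P0.b=1 P1.a=0
P0.a=0 P0.b=1 P1.a=1
P0.a=1 P0.b=0 P1.a=0
P0.a=1 P0.b=0 P1.a=1
P0.a=1 P0.b=1 P1.a=0
P0.a=1 P0.b=1 P1.a=1
P0.a=2 P0.b=1 P1.a=0
P0.a=2 P0.b=1 P1.a=1

outcome vector order: (P0.a,P0.b,P1.a)
|TSO outcomes| = 10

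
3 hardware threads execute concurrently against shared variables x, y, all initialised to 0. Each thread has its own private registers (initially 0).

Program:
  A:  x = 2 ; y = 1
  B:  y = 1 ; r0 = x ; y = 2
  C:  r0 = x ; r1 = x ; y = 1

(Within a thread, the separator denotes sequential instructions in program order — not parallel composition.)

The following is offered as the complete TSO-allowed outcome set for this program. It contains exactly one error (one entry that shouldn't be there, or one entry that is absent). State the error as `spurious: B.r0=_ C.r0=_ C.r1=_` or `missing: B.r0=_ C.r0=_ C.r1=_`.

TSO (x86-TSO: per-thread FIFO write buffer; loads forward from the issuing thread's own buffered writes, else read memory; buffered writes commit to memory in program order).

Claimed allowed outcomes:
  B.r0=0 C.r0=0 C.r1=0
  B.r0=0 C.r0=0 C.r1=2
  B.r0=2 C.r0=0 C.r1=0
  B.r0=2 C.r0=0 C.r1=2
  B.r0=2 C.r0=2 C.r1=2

missing: B.r0=0 C.r0=2 C.r1=2

outcome vector order: (B.r0,C.r0,C.r1)
TSO: 6 outcomes — {<0 0 0> <0 0 2> <0 2 2> <2 0 0> <2 0 2> <2 2 2>}
TSO∖claimed = {<0 2 2>}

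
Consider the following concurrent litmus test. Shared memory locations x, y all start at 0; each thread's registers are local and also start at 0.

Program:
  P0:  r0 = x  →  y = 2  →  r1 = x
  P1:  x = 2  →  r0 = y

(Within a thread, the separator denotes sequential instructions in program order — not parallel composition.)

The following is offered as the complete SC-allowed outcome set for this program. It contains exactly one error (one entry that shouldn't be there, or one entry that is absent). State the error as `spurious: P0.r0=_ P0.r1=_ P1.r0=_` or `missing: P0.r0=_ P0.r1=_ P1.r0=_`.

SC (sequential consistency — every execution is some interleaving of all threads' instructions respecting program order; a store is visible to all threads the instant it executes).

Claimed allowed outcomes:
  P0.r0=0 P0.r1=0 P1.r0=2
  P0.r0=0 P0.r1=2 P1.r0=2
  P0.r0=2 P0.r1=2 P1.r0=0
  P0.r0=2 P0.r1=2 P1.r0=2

outcome vector order: (P0.r0,P0.r1,P1.r0)
SC: 5 outcomes — {0/0/2; 0/2/0; 0/2/2; 2/2/0; 2/2/2}
SC∖claimed = {0/2/0}

missing: P0.r0=0 P0.r1=2 P1.r0=0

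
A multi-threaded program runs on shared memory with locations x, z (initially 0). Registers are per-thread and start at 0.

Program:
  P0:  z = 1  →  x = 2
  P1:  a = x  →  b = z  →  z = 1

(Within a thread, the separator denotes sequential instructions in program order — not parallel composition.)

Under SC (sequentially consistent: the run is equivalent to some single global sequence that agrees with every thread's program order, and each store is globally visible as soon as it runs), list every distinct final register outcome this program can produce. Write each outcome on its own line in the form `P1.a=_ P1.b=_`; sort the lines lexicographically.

P1.a=0 P1.b=0
P1.a=0 P1.b=1
P1.a=2 P1.b=1

outcome vector order: (P1.a,P1.b)
|SC outcomes| = 3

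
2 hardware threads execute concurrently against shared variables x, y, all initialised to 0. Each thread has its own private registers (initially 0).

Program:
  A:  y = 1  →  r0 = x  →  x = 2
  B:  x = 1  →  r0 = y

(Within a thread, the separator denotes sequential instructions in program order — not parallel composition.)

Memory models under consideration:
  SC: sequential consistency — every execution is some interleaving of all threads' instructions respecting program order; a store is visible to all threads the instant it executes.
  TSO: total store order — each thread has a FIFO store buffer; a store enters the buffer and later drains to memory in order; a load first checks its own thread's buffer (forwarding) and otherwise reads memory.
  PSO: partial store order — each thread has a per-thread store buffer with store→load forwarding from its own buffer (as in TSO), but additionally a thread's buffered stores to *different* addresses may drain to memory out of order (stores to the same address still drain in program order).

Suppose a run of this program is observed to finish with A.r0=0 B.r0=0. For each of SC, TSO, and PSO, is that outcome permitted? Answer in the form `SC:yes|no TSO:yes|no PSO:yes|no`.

outcome vector order: (A.r0,B.r0)
under SC → <0 1>, <1 0>, <1 1>
under TSO → <0 0>, <0 1>, <1 0>, <1 1>
under PSO → <0 0>, <0 1>, <1 0>, <1 1>
target <0 0> ∈ {TSO,PSO}

SC:no TSO:yes PSO:yes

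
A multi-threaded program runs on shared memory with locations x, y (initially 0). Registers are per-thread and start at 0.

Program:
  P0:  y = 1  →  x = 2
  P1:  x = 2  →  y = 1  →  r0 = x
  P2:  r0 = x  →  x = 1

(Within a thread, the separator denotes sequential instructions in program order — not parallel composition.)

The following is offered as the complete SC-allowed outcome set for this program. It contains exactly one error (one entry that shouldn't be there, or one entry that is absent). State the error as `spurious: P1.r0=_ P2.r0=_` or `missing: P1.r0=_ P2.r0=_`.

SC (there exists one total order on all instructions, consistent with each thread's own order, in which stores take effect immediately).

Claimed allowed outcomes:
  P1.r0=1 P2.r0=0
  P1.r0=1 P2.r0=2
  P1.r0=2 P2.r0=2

missing: P1.r0=2 P2.r0=0

outcome vector order: (P1.r0,P2.r0)
SC: 4 outcomes — {(1,0) (1,2) (2,0) (2,2)}
SC∖claimed = {(2,0)}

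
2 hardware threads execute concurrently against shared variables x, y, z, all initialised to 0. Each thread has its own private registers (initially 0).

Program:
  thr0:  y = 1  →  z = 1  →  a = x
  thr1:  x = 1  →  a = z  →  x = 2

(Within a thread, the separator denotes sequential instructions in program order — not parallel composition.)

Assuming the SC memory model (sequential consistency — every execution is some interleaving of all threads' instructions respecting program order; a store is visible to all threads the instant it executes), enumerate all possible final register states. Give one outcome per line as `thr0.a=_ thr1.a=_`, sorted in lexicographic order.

outcome vector order: (thr0.a,thr1.a)
|SC outcomes| = 5

thr0.a=0 thr1.a=1
thr0.a=1 thr1.a=0
thr0.a=1 thr1.a=1
thr0.a=2 thr1.a=0
thr0.a=2 thr1.a=1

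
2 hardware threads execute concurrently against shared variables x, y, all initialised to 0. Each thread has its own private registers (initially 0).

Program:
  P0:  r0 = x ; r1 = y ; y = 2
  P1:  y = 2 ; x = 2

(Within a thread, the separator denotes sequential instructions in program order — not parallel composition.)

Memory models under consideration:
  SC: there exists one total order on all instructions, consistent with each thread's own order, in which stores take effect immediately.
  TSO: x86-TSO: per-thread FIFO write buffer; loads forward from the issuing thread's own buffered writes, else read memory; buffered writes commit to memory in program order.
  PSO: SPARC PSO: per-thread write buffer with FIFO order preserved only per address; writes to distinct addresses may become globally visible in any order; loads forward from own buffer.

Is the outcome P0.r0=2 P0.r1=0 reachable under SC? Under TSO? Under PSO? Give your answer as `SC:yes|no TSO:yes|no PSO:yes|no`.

outcome vector order: (P0.r0,P0.r1)
SC (3): 00, 02, 22
TSO (3): 00, 02, 22
PSO (4): 00, 02, 20, 22
target 20 ∈ {PSO}

SC:no TSO:no PSO:yes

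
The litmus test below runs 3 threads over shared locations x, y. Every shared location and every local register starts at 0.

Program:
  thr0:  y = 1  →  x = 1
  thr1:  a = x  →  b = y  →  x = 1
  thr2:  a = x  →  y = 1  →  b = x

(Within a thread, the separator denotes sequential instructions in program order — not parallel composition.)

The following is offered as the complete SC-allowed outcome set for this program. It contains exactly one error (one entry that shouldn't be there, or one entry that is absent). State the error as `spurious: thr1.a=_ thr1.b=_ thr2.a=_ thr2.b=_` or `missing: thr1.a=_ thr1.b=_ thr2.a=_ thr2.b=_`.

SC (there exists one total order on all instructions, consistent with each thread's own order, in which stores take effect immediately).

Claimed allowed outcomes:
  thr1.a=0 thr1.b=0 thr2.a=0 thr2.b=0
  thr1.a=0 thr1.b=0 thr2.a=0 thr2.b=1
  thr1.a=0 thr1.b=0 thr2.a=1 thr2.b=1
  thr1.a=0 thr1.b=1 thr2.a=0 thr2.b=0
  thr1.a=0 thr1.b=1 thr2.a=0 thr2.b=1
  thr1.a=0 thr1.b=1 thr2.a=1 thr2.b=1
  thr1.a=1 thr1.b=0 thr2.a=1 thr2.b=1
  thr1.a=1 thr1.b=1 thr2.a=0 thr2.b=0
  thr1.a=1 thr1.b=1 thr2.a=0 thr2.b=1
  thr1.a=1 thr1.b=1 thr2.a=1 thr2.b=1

outcome vector order: (thr1.a,thr1.b,thr2.a,thr2.b)
under SC → 0000 0001 0011 0100 0101 0111 1100 1101 1111
claimed∖SC = {1011}

spurious: thr1.a=1 thr1.b=0 thr2.a=1 thr2.b=1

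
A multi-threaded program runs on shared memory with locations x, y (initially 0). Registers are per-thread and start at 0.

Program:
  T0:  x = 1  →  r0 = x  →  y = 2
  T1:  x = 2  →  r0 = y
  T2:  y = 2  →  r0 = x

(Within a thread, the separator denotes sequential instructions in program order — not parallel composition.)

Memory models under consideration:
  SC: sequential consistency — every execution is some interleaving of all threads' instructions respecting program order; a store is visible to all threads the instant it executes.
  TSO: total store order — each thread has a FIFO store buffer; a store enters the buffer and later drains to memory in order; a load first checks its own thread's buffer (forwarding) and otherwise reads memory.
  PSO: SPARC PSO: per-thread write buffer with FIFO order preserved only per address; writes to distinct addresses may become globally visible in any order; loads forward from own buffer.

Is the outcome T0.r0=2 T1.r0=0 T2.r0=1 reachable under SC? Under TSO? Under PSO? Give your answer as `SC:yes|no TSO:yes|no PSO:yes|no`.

SC:no TSO:yes PSO:yes

outcome vector order: (T0.r0,T1.r0,T2.r0)
SC: 9 outcomes — {1/0/1, 1/0/2, 1/2/0, 1/2/1, 1/2/2, 2/0/2, 2/2/0, 2/2/1, 2/2/2}
TSO: 12 outcomes — {1/0/0, 1/0/1, 1/0/2, 1/2/0, 1/2/1, 1/2/2, 2/0/0, 2/0/1, 2/0/2, 2/2/0, 2/2/1, 2/2/2}
PSO: 12 outcomes — {1/0/0, 1/0/1, 1/0/2, 1/2/0, 1/2/1, 1/2/2, 2/0/0, 2/0/1, 2/0/2, 2/2/0, 2/2/1, 2/2/2}
target 2/0/1 ∈ {TSO,PSO}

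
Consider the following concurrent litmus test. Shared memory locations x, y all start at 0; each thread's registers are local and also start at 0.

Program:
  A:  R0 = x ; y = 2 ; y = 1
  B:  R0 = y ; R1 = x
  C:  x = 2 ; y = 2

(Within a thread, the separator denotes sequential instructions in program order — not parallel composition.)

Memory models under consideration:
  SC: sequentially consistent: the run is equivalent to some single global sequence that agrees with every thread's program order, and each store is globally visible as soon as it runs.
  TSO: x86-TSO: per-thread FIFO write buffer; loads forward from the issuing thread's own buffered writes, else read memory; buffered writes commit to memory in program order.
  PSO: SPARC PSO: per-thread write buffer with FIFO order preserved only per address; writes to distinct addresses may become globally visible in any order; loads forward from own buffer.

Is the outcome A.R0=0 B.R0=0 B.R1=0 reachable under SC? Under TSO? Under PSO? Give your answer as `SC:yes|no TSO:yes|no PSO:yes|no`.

outcome vector order: (A.R0,B.R0,B.R1)
SC: 10 outcomes — {(0,0,0), (0,0,2), (0,1,0), (0,1,2), (0,2,0), (0,2,2), (2,0,0), (2,0,2), (2,1,2), (2,2,2)}
TSO: 10 outcomes — {(0,0,0), (0,0,2), (0,1,0), (0,1,2), (0,2,0), (0,2,2), (2,0,0), (2,0,2), (2,1,2), (2,2,2)}
PSO: 11 outcomes — {(0,0,0), (0,0,2), (0,1,0), (0,1,2), (0,2,0), (0,2,2), (2,0,0), (2,0,2), (2,1,2), (2,2,0), (2,2,2)}
target (0,0,0) ∈ {SC,TSO,PSO}

SC:yes TSO:yes PSO:yes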